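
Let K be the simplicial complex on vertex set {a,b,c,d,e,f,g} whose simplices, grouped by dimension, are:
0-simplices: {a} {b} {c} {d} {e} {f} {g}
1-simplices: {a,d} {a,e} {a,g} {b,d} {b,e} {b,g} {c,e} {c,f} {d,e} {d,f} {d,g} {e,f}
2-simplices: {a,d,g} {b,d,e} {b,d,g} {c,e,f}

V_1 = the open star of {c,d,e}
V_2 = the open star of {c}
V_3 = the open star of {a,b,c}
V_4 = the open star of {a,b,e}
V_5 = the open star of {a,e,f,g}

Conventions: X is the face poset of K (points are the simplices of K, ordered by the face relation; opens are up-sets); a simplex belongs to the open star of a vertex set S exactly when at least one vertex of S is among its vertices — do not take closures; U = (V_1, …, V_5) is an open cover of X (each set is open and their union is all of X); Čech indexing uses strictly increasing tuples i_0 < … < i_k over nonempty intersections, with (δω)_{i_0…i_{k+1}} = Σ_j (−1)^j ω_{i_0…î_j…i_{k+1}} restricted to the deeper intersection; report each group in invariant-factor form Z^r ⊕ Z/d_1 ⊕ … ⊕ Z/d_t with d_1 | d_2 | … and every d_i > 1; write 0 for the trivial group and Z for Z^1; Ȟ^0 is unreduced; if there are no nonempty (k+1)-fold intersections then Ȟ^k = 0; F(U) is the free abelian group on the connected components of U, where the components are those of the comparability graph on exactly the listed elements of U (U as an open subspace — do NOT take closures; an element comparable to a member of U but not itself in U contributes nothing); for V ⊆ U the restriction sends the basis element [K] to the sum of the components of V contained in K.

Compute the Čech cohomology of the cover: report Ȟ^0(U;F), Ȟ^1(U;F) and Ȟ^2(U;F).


nonempty overlaps:
  V1={{c},{d},{e},{a,d},{a,e},{b,d},{b,e},{c,e},{c,f},{d,e},{d,f},{d,g},{e,f},{a,d,g},{b,d,e},{b,d,g},{c,e,f}} V2={{c},{c,e},{c,f},{c,e,f}} V3={{a},{b},{c},{a,d},{a,e},{a,g},{b,d},{b,e},{b,g},{c,e},{c,f},{a,d,g},{b,d,e},{b,d,g},{c,e,f}} V4={{a},{b},{e},{a,d},{a,e},{a,g},{b,d},{b,e},{b,g},{c,e},{d,e},{e,f},{a,d,g},{b,d,e},{b,d,g},{c,e,f}} V5={{a},{e},{f},{g},{a,d},{a,e},{a,g},{b,e},{b,g},{c,e},{c,f},{d,e},{d,f},{d,g},{e,f},{a,d,g},{b,d,e},{b,d,g},{c,e,f}}
  V12={{c},{c,e},{c,f},{c,e,f}} V13={{c},{a,d},{a,e},{b,d},{b,e},{c,e},{c,f},{a,d,g},{b,d,e},{b,d,g},{c,e,f}} V14={{e},{a,d},{a,e},{b,d},{b,e},{c,e},{d,e},{e,f},{a,d,g},{b,d,e},{b,d,g},{c,e,f}} V15={{e},{a,d},{a,e},{b,e},{c,e},{c,f},{d,e},{d,f},{d,g},{e,f},{a,d,g},{b,d,e},{b,d,g},{c,e,f}} V23={{c},{c,e},{c,f},{c,e,f}} V24={{c,e},{c,e,f}} V25={{c,e},{c,f},{c,e,f}} V34={{a},{b},{a,d},{a,e},{a,g},{b,d},{b,e},{b,g},{c,e},{a,d,g},{b,d,e},{b,d,g},{c,e,f}} V35={{a},{a,d},{a,e},{a,g},{b,e},{b,g},{c,e},{c,f},{a,d,g},{b,d,e},{b,d,g},{c,e,f}} V45={{a},{e},{a,d},{a,e},{a,g},{b,e},{b,g},{c,e},{d,e},{e,f},{a,d,g},{b,d,e},{b,d,g},{c,e,f}}
  V123={{c},{c,e},{c,f},{c,e,f}} V124={{c,e},{c,e,f}} V125={{c,e},{c,f},{c,e,f}} V134={{a,d},{a,e},{b,d},{b,e},{c,e},{a,d,g},{b,d,e},{b,d,g},{c,e,f}} V135={{a,d},{a,e},{b,e},{c,e},{c,f},{a,d,g},{b,d,e},{b,d,g},{c,e,f}} V145={{e},{a,d},{a,e},{b,e},{c,e},{d,e},{e,f},{a,d,g},{b,d,e},{b,d,g},{c,e,f}} V234={{c,e},{c,e,f}} V235={{c,e},{c,f},{c,e,f}} V245={{c,e},{c,e,f}} V345={{a},{a,d},{a,e},{a,g},{b,e},{b,g},{c,e},{a,d,g},{b,d,e},{b,d,g},{c,e,f}}
  V1234={{c,e},{c,e,f}} V1235={{c,e},{c,f},{c,e,f}} V1245={{c,e},{c,e,f}} V1345={{a,d},{a,e},{b,e},{c,e},{a,d,g},{b,d,e},{b,d,g},{c,e,f}} V2345={{c,e},{c,e,f}}
  V12345={{c,e},{c,e,f}}
components per intersection:
  V1: {{c},{d},{e},{a,d},{a,e},{b,d},{b,e},{c,e},{c,f},{d,e},{d,f},{d,g},{e,f},{a,d,g},{b,d,e},{b,d,g},{c,e,f}}
  V2: {{c},{c,e},{c,f},{c,e,f}}
  V3: {{a},{a,d},{a,e},{a,g},{a,d,g}} {{b},{b,d},{b,e},{b,g},{b,d,e},{b,d,g}} {{c},{c,e},{c,f},{c,e,f}}
  V4: {{a},{b},{e},{a,d},{a,e},{a,g},{b,d},{b,e},{b,g},{c,e},{d,e},{e,f},{a,d,g},{b,d,e},{b,d,g},{c,e,f}}
  V5: {{a},{e},{f},{g},{a,d},{a,e},{a,g},{b,e},{b,g},{c,e},{c,f},{d,e},{d,f},{d,g},{e,f},{a,d,g},{b,d,e},{b,d,g},{c,e,f}}
  V12: {{c},{c,e},{c,f},{c,e,f}}
  V13: {{c},{c,e},{c,f},{c,e,f}} {{a,d},{a,d,g}} {{a,e}} {{b,d},{b,e},{b,d,e},{b,d,g}}
  V14: {{e},{a,e},{b,d},{b,e},{c,e},{d,e},{e,f},{b,d,e},{b,d,g},{c,e,f}} {{a,d},{a,d,g}}
  V15: {{e},{a,e},{b,e},{c,e},{c,f},{d,e},{e,f},{b,d,e},{c,e,f}} {{a,d},{d,g},{a,d,g},{b,d,g}} {{d,f}}
  V23: {{c},{c,e},{c,f},{c,e,f}}
  V24: {{c,e},{c,e,f}}
  V25: {{c,e},{c,f},{c,e,f}}
  V34: {{a},{a,d},{a,e},{a,g},{a,d,g}} {{b},{b,d},{b,e},{b,g},{b,d,e},{b,d,g}} {{c,e},{c,e,f}}
  V35: {{a},{a,d},{a,e},{a,g},{a,d,g}} {{b,e},{b,d,e}} {{b,g},{b,d,g}} {{c,e},{c,f},{c,e,f}}
  V45: {{a},{e},{a,d},{a,e},{a,g},{b,e},{c,e},{d,e},{e,f},{a,d,g},{b,d,e},{c,e,f}} {{b,g},{b,d,g}}
  V123: {{c},{c,e},{c,f},{c,e,f}}
  V124: {{c,e},{c,e,f}}
  V125: {{c,e},{c,f},{c,e,f}}
  V134: {{a,d},{a,d,g}} {{a,e}} {{b,d},{b,e},{b,d,e},{b,d,g}} {{c,e},{c,e,f}}
  V135: {{a,d},{a,d,g}} {{a,e}} {{b,e},{b,d,e}} {{c,e},{c,f},{c,e,f}} {{b,d,g}}
  V145: {{e},{a,e},{b,e},{c,e},{d,e},{e,f},{b,d,e},{c,e,f}} {{a,d},{a,d,g}} {{b,d,g}}
  V234: {{c,e},{c,e,f}}
  V235: {{c,e},{c,f},{c,e,f}}
  V245: {{c,e},{c,e,f}}
  V345: {{a},{a,d},{a,e},{a,g},{a,d,g}} {{b,e},{b,d,e}} {{b,g},{b,d,g}} {{c,e},{c,e,f}}
  V1234: {{c,e},{c,e,f}}
  V1235: {{c,e},{c,f},{c,e,f}}
  V1245: {{c,e},{c,e,f}}
  V1345: {{a,d},{a,d,g}} {{a,e}} {{b,e},{b,d,e}} {{c,e},{c,e,f}} {{b,d,g}}
  V2345: {{c,e},{c,e,f}}
  V12345: {{c,e},{c,e,f}}
C dims 7,22,22,9; δ0: rk 6, SNF 1^6; δ1: rk 14, SNF 1^14; δ2: rk 8, SNF 1^8
degree 0: 7−6−0 = 1 → Ȟ^0 ≅ Z
degree 1: 22−14−6 = 2 → Ȟ^1 ≅ Z^2
degree 2: 22−8−14 = 0 → Ȟ^2 ≅ 0

Ȟ^0 = Z, Ȟ^1 = Z^2, Ȟ^2 = 0


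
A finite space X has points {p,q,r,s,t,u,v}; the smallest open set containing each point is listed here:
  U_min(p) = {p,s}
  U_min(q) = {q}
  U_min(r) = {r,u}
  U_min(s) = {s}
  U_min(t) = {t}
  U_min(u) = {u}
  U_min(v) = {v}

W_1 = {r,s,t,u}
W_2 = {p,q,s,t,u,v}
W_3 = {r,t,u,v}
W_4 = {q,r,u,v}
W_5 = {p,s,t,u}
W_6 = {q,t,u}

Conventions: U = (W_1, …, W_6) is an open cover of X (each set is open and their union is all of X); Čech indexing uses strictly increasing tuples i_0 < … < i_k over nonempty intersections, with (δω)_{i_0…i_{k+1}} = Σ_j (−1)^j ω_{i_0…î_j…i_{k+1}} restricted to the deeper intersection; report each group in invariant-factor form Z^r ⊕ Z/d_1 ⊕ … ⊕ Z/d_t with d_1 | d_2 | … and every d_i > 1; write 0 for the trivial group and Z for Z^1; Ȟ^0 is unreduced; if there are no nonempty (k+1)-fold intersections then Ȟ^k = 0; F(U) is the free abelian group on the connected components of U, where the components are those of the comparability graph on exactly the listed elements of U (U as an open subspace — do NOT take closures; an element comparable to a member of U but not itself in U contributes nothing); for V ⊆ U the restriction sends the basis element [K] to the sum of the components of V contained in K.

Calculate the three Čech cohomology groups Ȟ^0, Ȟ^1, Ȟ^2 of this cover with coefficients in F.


Ȟ^0 = Z^5; Ȟ^1 = 0; Ȟ^2 = 0

nonempty intersections:
  W12={s,t,u} W13={r,t,u} W14={r,u} W15={s,t,u} W16={t,u} W23={t,u,v} W24={q,u,v} W25={p,s,t,u} W26={q,t,u} W34={r,u,v} W35={t,u} W36={t,u} W45={u} W46={q,u} W56={t,u}
  W123={t,u} W124={u} W125={s,t,u} W126={t,u} W134={r,u} W135={t,u} W136={t,u} W145={u} W146={u} W156={t,u} W234={u,v} W235={t,u} W236={t,u} W245={u} W246={q,u} W256={t,u} W345={u} W346={u} W356={t,u} W456={u}
  W1234={u} W1235={t,u} W1236={t,u} W1245={u} W1246={u} W1256={t,u} W1345={u} W1346={u} W1356={t,u} W1456={u} W2345={u} W2346={u} W2356={t,u} W2456={u} W3456={u}
  W12345={u} W12346={u} W12356={t,u} W12456={u} W13456={u} W23456={u}
  W123456={u}
components per intersection:
  W1: {r,u} {s} {t}
  W2: {p,s} {q} {t} {u} {v}
  W3: {r,u} {t} {v}
  W4: {q} {r,u} {v}
  W5: {p,s} {t} {u}
  W6: {q} {t} {u}
  W12: {s} {t} {u}
  W13: {r,u} {t}
  W14: {r,u}
  W15: {s} {t} {u}
  W16: {t} {u}
  W23: {t} {u} {v}
  W24: {q} {u} {v}
  W25: {p,s} {t} {u}
  W26: {q} {t} {u}
  W34: {r,u} {v}
  W35: {t} {u}
  W36: {t} {u}
  W45: {u}
  W46: {q} {u}
  W56: {t} {u}
  W123: {t} {u}
  W124: {u}
  W125: {s} {t} {u}
  W126: {t} {u}
  W134: {r,u}
  W135: {t} {u}
  W136: {t} {u}
  W145: {u}
  W146: {u}
  W156: {t} {u}
  W234: {u} {v}
  W235: {t} {u}
  W236: {t} {u}
  W245: {u}
  W246: {q} {u}
  W256: {t} {u}
  W345: {u}
  W346: {u}
  W356: {t} {u}
  W456: {u}
  W1234: {u}
  W1235: {t} {u}
  W1236: {t} {u}
  W1245: {u}
  W1246: {u}
  W1256: {t} {u}
  W1345: {u}
  W1346: {u}
  W1356: {t} {u}
  W1456: {u}
  W2345: {u}
  W2346: {u}
  W2356: {t} {u}
  W2456: {u}
  W3456: {u}
  W12345: {u}
  W12346: {u}
  W12356: {t} {u}
  W12456: {u}
  W13456: {u}
  W23456: {u}
  W123456: {u}
C dims 20,34,33,20; δ0: rk 15, SNF 1^15; δ1: rk 19, SNF 1^19; δ2: rk 14, SNF 1^14
Ȟ^0: (20−15)−0=5 ⇒ Z^5
Ȟ^1: (34−19)−15=0 ⇒ 0
Ȟ^2: (33−14)−19=0 ⇒ 0


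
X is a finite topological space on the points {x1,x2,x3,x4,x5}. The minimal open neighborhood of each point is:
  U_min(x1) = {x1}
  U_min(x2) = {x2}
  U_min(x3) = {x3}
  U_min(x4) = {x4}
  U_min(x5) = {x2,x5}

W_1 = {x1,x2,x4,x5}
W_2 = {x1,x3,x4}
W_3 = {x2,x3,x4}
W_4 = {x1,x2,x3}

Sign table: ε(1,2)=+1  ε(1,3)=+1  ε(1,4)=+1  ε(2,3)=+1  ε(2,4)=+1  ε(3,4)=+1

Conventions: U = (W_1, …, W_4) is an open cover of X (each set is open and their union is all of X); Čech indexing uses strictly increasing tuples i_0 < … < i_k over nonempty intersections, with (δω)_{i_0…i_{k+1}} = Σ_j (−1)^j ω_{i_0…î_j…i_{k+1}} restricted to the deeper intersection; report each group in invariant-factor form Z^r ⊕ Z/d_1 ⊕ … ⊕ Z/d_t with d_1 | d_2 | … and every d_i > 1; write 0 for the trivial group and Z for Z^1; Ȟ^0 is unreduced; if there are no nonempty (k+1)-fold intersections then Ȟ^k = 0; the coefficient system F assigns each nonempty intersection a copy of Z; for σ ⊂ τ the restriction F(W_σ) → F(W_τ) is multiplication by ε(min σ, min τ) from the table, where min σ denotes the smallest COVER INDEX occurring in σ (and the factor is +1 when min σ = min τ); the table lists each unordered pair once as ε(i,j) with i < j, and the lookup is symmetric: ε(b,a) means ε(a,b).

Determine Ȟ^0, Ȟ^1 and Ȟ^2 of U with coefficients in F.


Ȟ^0 ≅ Z, Ȟ^1 ≅ 0 and Ȟ^2 ≅ Z

nerve of the cover:
  W12={x1,x4} W13={x2,x4} W14={x1,x2} W23={x3,x4} W24={x1,x3} W34={x2,x3}
  W123={x4} W124={x1} W134={x2} W234={x3}
C dims 4,6,4; δ0: rk 3, SNF 1^3; δ1: rk 3, SNF 1^3
Ȟ^0 = (4 − 3) − 0 = 1, so Ȟ^0 ≅ Z
Ȟ^1 = (6 − 3) − 3 = 0, so Ȟ^1 ≅ 0
Ȟ^2 = (4 − 0) − 3 = 1, so Ȟ^2 ≅ Z


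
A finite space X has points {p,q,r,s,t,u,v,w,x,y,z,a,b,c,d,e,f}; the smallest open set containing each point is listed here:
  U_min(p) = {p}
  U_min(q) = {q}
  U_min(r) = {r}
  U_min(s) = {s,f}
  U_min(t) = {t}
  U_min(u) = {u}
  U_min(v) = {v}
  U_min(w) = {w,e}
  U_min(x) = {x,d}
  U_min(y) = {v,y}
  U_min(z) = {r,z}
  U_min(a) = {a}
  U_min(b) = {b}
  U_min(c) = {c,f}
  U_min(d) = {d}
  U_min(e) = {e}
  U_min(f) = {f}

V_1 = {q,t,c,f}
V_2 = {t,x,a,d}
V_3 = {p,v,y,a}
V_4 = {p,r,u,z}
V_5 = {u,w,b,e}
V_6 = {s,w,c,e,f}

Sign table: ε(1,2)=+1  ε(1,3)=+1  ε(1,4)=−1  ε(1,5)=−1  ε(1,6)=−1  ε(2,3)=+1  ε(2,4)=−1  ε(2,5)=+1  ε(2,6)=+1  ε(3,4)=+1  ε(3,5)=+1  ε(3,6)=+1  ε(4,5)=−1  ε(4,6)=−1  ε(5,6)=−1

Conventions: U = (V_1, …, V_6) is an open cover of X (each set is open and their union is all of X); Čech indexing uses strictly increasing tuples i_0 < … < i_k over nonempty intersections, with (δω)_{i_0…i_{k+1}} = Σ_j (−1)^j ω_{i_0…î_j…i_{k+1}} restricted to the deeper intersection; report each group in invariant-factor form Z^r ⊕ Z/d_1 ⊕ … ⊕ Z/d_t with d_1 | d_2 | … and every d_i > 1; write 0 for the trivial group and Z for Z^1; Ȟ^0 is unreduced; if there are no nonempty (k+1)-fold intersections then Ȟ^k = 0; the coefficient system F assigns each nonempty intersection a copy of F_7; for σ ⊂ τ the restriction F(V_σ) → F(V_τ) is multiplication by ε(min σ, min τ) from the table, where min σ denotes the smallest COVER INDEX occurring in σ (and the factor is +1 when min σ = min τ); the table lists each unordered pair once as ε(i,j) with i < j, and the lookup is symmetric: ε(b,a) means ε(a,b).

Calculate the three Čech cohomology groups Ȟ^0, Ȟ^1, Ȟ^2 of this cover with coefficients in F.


Ȟ^0(U;F) ≅ 0, Ȟ^1(U;F) ≅ 0, Ȟ^2(U;F) ≅ 0

nonempty intersections:
  V12={t} V16={c,f} V23={a} V34={p} V45={u} V56={w,e}
C dims 6,6; δ0: rk_F7 6
Ȟ^0: (6−6)−0=0 ⇒ 0
Ȟ^1: (6−0)−6=0 ⇒ 0
Ȟ^2: (0−0)−0=0 ⇒ 0


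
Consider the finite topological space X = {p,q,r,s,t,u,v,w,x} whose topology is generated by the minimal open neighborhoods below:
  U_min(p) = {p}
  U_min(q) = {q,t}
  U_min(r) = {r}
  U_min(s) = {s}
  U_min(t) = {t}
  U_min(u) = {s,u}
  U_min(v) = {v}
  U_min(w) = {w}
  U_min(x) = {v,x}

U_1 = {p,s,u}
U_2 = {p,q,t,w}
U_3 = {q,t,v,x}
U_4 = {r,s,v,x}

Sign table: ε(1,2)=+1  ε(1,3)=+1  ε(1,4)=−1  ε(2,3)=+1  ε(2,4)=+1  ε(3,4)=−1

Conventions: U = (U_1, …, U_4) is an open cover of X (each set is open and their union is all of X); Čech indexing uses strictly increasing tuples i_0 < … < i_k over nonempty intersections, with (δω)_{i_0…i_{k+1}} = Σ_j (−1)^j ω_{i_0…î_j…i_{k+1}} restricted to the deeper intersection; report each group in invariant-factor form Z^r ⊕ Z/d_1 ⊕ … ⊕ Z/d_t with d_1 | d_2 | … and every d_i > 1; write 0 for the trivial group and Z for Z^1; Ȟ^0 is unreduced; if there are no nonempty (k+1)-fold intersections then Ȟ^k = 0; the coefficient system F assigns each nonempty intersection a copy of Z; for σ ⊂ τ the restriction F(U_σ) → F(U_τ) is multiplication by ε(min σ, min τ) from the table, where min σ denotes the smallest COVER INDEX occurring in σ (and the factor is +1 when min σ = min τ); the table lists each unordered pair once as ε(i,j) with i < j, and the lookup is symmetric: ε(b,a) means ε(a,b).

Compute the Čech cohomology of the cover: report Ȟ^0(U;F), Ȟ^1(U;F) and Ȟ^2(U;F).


cover nerve:
  U12={p} U14={s} U23={q,t} U34={v,x}
C dims 4,4; δ0: rk 3, SNF 1^3
Ȟ^0: (4−3)−0=1 ⇒ Z
Ȟ^1: (4−0)−3=1 ⇒ Z
Ȟ^2: (0−0)−0=0 ⇒ 0

Ȟ^0 ≅ Z, Ȟ^1 ≅ Z and Ȟ^2 ≅ 0


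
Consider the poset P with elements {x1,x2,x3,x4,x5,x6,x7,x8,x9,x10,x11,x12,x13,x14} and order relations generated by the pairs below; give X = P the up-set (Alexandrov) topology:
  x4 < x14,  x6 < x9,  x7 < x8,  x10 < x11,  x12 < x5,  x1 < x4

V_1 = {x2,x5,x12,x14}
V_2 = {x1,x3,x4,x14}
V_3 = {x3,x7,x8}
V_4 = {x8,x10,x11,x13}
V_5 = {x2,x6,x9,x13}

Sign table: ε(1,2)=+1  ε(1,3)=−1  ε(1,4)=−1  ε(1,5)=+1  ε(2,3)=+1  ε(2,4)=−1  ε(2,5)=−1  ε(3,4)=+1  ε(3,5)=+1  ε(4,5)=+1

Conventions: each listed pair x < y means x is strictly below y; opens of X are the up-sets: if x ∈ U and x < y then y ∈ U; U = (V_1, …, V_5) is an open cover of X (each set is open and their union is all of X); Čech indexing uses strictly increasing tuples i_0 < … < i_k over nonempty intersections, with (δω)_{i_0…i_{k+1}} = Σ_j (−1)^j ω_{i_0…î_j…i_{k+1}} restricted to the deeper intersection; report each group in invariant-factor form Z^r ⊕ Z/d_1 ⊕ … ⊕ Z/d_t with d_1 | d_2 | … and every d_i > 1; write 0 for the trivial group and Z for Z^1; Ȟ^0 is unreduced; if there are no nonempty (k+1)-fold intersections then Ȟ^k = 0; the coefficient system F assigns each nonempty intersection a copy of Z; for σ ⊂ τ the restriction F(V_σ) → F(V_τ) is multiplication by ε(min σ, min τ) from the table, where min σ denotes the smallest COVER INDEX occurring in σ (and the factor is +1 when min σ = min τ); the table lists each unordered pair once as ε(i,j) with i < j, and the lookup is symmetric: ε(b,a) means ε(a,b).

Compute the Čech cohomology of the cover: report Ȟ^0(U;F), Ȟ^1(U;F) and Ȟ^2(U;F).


nerve of the cover:
  V12={x14} V15={x2} V23={x3} V34={x8} V45={x13}
C dims 5,5; δ0: rk 4, SNF 1^4
Ȟ^0 = (5 − 4) − 0 = 1, so Ȟ^0 ≅ Z
Ȟ^1 = (5 − 0) − 4 = 1, so Ȟ^1 ≅ Z
Ȟ^2 = (0 − 0) − 0 = 0, so Ȟ^2 ≅ 0

Ȟ^0 ≅ Z, Ȟ^1 ≅ Z, Ȟ^2 ≅ 0


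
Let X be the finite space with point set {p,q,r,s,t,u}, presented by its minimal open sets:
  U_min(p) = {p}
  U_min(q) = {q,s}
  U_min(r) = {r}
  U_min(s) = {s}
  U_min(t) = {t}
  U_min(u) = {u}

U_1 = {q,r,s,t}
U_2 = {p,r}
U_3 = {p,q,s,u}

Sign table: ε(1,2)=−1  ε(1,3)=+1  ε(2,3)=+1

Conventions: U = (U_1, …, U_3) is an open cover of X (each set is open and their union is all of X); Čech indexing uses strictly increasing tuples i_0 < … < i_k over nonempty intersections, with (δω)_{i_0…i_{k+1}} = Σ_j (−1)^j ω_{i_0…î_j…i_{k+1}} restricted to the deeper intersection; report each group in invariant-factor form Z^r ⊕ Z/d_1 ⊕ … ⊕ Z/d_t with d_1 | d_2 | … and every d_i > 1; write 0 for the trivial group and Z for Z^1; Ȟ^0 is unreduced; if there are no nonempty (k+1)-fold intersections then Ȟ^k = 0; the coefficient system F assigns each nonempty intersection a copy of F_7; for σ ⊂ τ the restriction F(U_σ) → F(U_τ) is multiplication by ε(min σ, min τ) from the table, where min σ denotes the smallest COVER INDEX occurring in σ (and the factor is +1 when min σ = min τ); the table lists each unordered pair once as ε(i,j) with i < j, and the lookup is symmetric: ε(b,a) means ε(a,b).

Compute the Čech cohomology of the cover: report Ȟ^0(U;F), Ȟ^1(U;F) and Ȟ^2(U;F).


Ȟ^0 ≅ 0; Ȟ^1 ≅ 0; Ȟ^2 ≅ 0

nerve simplices:
  U12={r} U13={q,s} U23={p}
C dims 3,3; δ0: rk_F7 3
degree 0: 3−3−0 = 0 → Ȟ^0 ≅ 0
degree 1: 3−0−3 = 0 → Ȟ^1 ≅ 0
degree 2: 0−0−0 = 0 → Ȟ^2 ≅ 0


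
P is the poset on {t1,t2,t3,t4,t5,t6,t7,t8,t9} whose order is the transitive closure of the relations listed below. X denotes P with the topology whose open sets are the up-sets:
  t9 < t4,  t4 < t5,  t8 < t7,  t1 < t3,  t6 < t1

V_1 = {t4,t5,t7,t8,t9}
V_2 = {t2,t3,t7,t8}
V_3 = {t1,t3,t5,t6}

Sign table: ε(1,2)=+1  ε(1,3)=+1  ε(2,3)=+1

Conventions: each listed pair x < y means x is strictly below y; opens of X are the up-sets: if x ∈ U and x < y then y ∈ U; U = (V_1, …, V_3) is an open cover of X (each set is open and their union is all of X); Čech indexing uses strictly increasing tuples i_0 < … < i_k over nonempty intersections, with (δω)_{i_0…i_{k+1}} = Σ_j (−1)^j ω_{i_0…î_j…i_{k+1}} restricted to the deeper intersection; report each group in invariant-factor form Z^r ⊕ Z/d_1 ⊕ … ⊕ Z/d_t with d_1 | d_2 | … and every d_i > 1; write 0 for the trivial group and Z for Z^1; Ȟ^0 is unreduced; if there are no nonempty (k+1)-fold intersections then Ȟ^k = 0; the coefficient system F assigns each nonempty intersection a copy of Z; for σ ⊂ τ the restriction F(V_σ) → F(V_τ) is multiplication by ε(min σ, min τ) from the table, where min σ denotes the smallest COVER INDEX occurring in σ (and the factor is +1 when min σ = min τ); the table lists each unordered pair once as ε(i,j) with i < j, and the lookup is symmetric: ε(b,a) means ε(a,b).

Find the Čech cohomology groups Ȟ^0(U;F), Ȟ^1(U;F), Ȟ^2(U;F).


Ȟ^0(U;F) ≅ Z,  Ȟ^1(U;F) ≅ Z,  Ȟ^2(U;F) ≅ 0

nerve simplices:
  V12={t7,t8} V13={t5} V23={t3}
C dims 3,3; δ0: rk 2, SNF 1^2
degree 0: 3−2−0 = 1 → Ȟ^0 ≅ Z
degree 1: 3−0−2 = 1 → Ȟ^1 ≅ Z
degree 2: 0−0−0 = 0 → Ȟ^2 ≅ 0


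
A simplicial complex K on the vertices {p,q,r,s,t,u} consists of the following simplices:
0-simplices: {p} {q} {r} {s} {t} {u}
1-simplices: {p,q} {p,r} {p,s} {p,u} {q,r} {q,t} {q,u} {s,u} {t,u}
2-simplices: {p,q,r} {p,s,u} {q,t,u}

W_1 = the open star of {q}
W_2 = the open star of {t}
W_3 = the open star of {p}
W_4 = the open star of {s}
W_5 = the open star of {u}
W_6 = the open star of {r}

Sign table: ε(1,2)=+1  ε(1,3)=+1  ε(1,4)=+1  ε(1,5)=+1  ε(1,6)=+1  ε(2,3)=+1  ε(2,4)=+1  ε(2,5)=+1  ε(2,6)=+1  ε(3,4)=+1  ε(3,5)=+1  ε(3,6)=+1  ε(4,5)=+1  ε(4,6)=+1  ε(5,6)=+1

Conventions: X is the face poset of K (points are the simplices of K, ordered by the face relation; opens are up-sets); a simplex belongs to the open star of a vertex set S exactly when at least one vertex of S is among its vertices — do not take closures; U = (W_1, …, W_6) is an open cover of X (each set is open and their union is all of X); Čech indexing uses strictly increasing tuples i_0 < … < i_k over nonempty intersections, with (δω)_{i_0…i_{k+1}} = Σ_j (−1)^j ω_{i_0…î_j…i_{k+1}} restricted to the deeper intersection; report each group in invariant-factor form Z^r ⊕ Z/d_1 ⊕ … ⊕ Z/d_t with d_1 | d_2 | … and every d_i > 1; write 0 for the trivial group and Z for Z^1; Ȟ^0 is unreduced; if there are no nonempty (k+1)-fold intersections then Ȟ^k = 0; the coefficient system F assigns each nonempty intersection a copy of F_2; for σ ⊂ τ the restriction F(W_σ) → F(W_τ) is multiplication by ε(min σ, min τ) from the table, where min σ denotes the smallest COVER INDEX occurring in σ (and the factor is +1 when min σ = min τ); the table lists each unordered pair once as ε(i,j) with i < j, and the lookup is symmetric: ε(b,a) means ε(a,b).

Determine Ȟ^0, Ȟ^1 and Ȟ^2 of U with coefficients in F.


Ȟ^0 = Z/2, Ȟ^1 = Z/2 and Ȟ^2 = 0

nerve simplices:
  W1={{q},{p,q},{q,r},{q,t},{q,u},{p,q,r},{q,t,u}} W2={{t},{q,t},{t,u},{q,t,u}} W3={{p},{p,q},{p,r},{p,s},{p,u},{p,q,r},{p,s,u}} W4={{s},{p,s},{s,u},{p,s,u}} W5={{u},{p,u},{q,u},{s,u},{t,u},{p,s,u},{q,t,u}} W6={{r},{p,r},{q,r},{p,q,r}}
  W12={{q,t},{q,t,u}} W13={{p,q},{p,q,r}} W15={{q,u},{q,t,u}} W16={{q,r},{p,q,r}} W25={{t,u},{q,t,u}} W34={{p,s},{p,s,u}} W35={{p,u},{p,s,u}} W36={{p,r},{p,q,r}} W45={{s,u},{p,s,u}}
  W125={{q,t,u}} W136={{p,q,r}} W345={{p,s,u}}
C dims 6,9,3; δ0: rk_F2 5; δ1: rk_F2 3
degree 0: 6−5−0 = 1 → Ȟ^0 ≅ Z/2
degree 1: 9−3−5 = 1 → Ȟ^1 ≅ Z/2
degree 2: 3−0−3 = 0 → Ȟ^2 ≅ 0


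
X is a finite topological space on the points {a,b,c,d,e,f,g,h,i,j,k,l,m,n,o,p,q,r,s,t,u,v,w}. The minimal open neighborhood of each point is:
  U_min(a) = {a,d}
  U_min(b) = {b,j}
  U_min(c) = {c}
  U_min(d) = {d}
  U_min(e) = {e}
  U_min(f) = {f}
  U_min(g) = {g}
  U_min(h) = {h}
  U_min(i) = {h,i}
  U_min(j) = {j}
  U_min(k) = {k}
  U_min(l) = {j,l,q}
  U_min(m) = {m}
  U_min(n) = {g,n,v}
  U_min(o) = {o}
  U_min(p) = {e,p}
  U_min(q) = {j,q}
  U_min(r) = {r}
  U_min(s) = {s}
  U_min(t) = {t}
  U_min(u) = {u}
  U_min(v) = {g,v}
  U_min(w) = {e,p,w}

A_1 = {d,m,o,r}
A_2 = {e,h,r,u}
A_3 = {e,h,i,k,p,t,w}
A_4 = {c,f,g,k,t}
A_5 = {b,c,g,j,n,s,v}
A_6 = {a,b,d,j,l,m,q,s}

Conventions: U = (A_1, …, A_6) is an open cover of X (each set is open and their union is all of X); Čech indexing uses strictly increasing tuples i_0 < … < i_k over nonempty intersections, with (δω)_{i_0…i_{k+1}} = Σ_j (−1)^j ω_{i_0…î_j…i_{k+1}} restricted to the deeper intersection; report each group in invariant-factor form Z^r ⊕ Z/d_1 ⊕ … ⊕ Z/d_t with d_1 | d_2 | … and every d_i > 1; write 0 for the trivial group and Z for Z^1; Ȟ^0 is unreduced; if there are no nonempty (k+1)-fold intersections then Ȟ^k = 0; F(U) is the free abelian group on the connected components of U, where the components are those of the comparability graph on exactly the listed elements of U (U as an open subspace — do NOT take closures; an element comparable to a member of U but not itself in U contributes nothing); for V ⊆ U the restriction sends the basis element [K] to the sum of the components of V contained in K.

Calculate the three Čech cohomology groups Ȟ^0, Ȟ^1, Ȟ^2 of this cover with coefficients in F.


nonempty intersections:
  A12={r} A16={d,m} A23={e,h} A34={k,t} A45={c,g} A56={b,j,s}
components per intersection:
  A1: {d} {m} {o} {r}
  A2: {e} {h} {r} {u}
  A3: {e,p,w} {h,i} {k} {t}
  A4: {c} {f} {g} {k} {t}
  A5: {b,j} {c} {g,n,v} {s}
  A6: {a,d} {b,j,l,q} {m} {s}
  A12: {r}
  A16: {d} {m}
  A23: {e} {h}
  A34: {k} {t}
  A45: {c} {g}
  A56: {b,j} {s}
C dims 25,11; δ0: rk 11, SNF 1^11
Ȟ^0: (25−11)−0=14 ⇒ Z^14
Ȟ^1: (11−0)−11=0 ⇒ 0
Ȟ^2: (0−0)−0=0 ⇒ 0

Ȟ^0 = Z^14, Ȟ^1 = 0, Ȟ^2 = 0


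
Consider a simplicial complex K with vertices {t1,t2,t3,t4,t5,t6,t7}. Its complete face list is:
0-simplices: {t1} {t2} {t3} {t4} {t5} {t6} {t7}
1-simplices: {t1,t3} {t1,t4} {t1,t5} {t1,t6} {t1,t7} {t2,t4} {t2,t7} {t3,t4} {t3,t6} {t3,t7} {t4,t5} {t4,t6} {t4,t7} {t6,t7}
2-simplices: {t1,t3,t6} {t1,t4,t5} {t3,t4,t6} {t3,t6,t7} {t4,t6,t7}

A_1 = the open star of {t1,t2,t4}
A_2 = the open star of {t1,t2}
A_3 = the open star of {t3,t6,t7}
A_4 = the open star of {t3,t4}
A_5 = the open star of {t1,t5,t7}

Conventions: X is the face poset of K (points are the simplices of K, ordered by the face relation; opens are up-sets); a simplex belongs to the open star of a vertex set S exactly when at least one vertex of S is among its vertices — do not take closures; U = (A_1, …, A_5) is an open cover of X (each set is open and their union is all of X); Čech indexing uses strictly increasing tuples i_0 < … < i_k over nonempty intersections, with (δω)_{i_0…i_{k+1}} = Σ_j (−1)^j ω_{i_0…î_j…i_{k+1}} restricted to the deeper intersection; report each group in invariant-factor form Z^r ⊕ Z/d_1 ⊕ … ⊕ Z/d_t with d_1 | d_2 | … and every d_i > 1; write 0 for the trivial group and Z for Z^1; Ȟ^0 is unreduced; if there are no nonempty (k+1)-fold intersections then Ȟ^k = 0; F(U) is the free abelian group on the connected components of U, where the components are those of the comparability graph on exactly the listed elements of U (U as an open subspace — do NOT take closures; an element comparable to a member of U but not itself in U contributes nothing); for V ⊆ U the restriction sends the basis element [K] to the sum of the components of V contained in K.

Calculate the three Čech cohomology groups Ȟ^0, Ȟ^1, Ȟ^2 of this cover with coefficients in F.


nerve simplices:
  A1={{t1},{t2},{t4},{t1,t3},{t1,t4},{t1,t5},{t1,t6},{t1,t7},{t2,t4},{t2,t7},{t3,t4},{t4,t5},{t4,t6},{t4,t7},{t1,t3,t6},{t1,t4,t5},{t3,t4,t6},{t4,t6,t7}} A2={{t1},{t2},{t1,t3},{t1,t4},{t1,t5},{t1,t6},{t1,t7},{t2,t4},{t2,t7},{t1,t3,t6},{t1,t4,t5}} A3={{t3},{t6},{t7},{t1,t3},{t1,t6},{t1,t7},{t2,t7},{t3,t4},{t3,t6},{t3,t7},{t4,t6},{t4,t7},{t6,t7},{t1,t3,t6},{t3,t4,t6},{t3,t6,t7},{t4,t6,t7}} A4={{t3},{t4},{t1,t3},{t1,t4},{t2,t4},{t3,t4},{t3,t6},{t3,t7},{t4,t5},{t4,t6},{t4,t7},{t1,t3,t6},{t1,t4,t5},{t3,t4,t6},{t3,t6,t7},{t4,t6,t7}} A5={{t1},{t5},{t7},{t1,t3},{t1,t4},{t1,t5},{t1,t6},{t1,t7},{t2,t7},{t3,t7},{t4,t5},{t4,t7},{t6,t7},{t1,t3,t6},{t1,t4,t5},{t3,t6,t7},{t4,t6,t7}}
  A12={{t1},{t2},{t1,t3},{t1,t4},{t1,t5},{t1,t6},{t1,t7},{t2,t4},{t2,t7},{t1,t3,t6},{t1,t4,t5}} A13={{t1,t3},{t1,t6},{t1,t7},{t2,t7},{t3,t4},{t4,t6},{t4,t7},{t1,t3,t6},{t3,t4,t6},{t4,t6,t7}} A14={{t4},{t1,t3},{t1,t4},{t2,t4},{t3,t4},{t4,t5},{t4,t6},{t4,t7},{t1,t3,t6},{t1,t4,t5},{t3,t4,t6},{t4,t6,t7}} A15={{t1},{t1,t3},{t1,t4},{t1,t5},{t1,t6},{t1,t7},{t2,t7},{t4,t5},{t4,t7},{t1,t3,t6},{t1,t4,t5},{t4,t6,t7}} A23={{t1,t3},{t1,t6},{t1,t7},{t2,t7},{t1,t3,t6}} A24={{t1,t3},{t1,t4},{t2,t4},{t1,t3,t6},{t1,t4,t5}} A25={{t1},{t1,t3},{t1,t4},{t1,t5},{t1,t6},{t1,t7},{t2,t7},{t1,t3,t6},{t1,t4,t5}} A34={{t3},{t1,t3},{t3,t4},{t3,t6},{t3,t7},{t4,t6},{t4,t7},{t1,t3,t6},{t3,t4,t6},{t3,t6,t7},{t4,t6,t7}} A35={{t7},{t1,t3},{t1,t6},{t1,t7},{t2,t7},{t3,t7},{t4,t7},{t6,t7},{t1,t3,t6},{t3,t6,t7},{t4,t6,t7}} A45={{t1,t3},{t1,t4},{t3,t7},{t4,t5},{t4,t7},{t1,t3,t6},{t1,t4,t5},{t3,t6,t7},{t4,t6,t7}}
  A123={{t1,t3},{t1,t6},{t1,t7},{t2,t7},{t1,t3,t6}} A124={{t1,t3},{t1,t4},{t2,t4},{t1,t3,t6},{t1,t4,t5}} A125={{t1},{t1,t3},{t1,t4},{t1,t5},{t1,t6},{t1,t7},{t2,t7},{t1,t3,t6},{t1,t4,t5}} A134={{t1,t3},{t3,t4},{t4,t6},{t4,t7},{t1,t3,t6},{t3,t4,t6},{t4,t6,t7}} A135={{t1,t3},{t1,t6},{t1,t7},{t2,t7},{t4,t7},{t1,t3,t6},{t4,t6,t7}} A145={{t1,t3},{t1,t4},{t4,t5},{t4,t7},{t1,t3,t6},{t1,t4,t5},{t4,t6,t7}} A234={{t1,t3},{t1,t3,t6}} A235={{t1,t3},{t1,t6},{t1,t7},{t2,t7},{t1,t3,t6}} A245={{t1,t3},{t1,t4},{t1,t3,t6},{t1,t4,t5}} A345={{t1,t3},{t3,t7},{t4,t7},{t1,t3,t6},{t3,t6,t7},{t4,t6,t7}}
  A1234={{t1,t3},{t1,t3,t6}} A1235={{t1,t3},{t1,t6},{t1,t7},{t2,t7},{t1,t3,t6}} A1245={{t1,t3},{t1,t4},{t1,t3,t6},{t1,t4,t5}} A1345={{t1,t3},{t4,t7},{t1,t3,t6},{t4,t6,t7}} A2345={{t1,t3},{t1,t3,t6}}
  A12345={{t1,t3},{t1,t3,t6}}
components per intersection:
  A1: {{t1},{t2},{t4},{t1,t3},{t1,t4},{t1,t5},{t1,t6},{t1,t7},{t2,t4},{t2,t7},{t3,t4},{t4,t5},{t4,t6},{t4,t7},{t1,t3,t6},{t1,t4,t5},{t3,t4,t6},{t4,t6,t7}}
  A2: {{t1},{t1,t3},{t1,t4},{t1,t5},{t1,t6},{t1,t7},{t1,t3,t6},{t1,t4,t5}} {{t2},{t2,t4},{t2,t7}}
  A3: {{t3},{t6},{t7},{t1,t3},{t1,t6},{t1,t7},{t2,t7},{t3,t4},{t3,t6},{t3,t7},{t4,t6},{t4,t7},{t6,t7},{t1,t3,t6},{t3,t4,t6},{t3,t6,t7},{t4,t6,t7}}
  A4: {{t3},{t4},{t1,t3},{t1,t4},{t2,t4},{t3,t4},{t3,t6},{t3,t7},{t4,t5},{t4,t6},{t4,t7},{t1,t3,t6},{t1,t4,t5},{t3,t4,t6},{t3,t6,t7},{t4,t6,t7}}
  A5: {{t1},{t5},{t7},{t1,t3},{t1,t4},{t1,t5},{t1,t6},{t1,t7},{t2,t7},{t3,t7},{t4,t5},{t4,t7},{t6,t7},{t1,t3,t6},{t1,t4,t5},{t3,t6,t7},{t4,t6,t7}}
  A12: {{t1},{t1,t3},{t1,t4},{t1,t5},{t1,t6},{t1,t7},{t1,t3,t6},{t1,t4,t5}} {{t2},{t2,t4},{t2,t7}}
  A13: {{t1,t3},{t1,t6},{t1,t3,t6}} {{t1,t7}} {{t2,t7}} {{t3,t4},{t4,t6},{t4,t7},{t3,t4,t6},{t4,t6,t7}}
  A14: {{t4},{t1,t4},{t2,t4},{t3,t4},{t4,t5},{t4,t6},{t4,t7},{t1,t4,t5},{t3,t4,t6},{t4,t6,t7}} {{t1,t3},{t1,t3,t6}}
  A15: {{t1},{t1,t3},{t1,t4},{t1,t5},{t1,t6},{t1,t7},{t4,t5},{t1,t3,t6},{t1,t4,t5}} {{t2,t7}} {{t4,t7},{t4,t6,t7}}
  A23: {{t1,t3},{t1,t6},{t1,t3,t6}} {{t1,t7}} {{t2,t7}}
  A24: {{t1,t3},{t1,t3,t6}} {{t1,t4},{t1,t4,t5}} {{t2,t4}}
  A25: {{t1},{t1,t3},{t1,t4},{t1,t5},{t1,t6},{t1,t7},{t1,t3,t6},{t1,t4,t5}} {{t2,t7}}
  A34: {{t3},{t1,t3},{t3,t4},{t3,t6},{t3,t7},{t4,t6},{t4,t7},{t1,t3,t6},{t3,t4,t6},{t3,t6,t7},{t4,t6,t7}}
  A35: {{t7},{t1,t7},{t2,t7},{t3,t7},{t4,t7},{t6,t7},{t3,t6,t7},{t4,t6,t7}} {{t1,t3},{t1,t6},{t1,t3,t6}}
  A45: {{t1,t3},{t1,t3,t6}} {{t1,t4},{t4,t5},{t1,t4,t5}} {{t3,t7},{t3,t6,t7}} {{t4,t7},{t4,t6,t7}}
  A123: {{t1,t3},{t1,t6},{t1,t3,t6}} {{t1,t7}} {{t2,t7}}
  A124: {{t1,t3},{t1,t3,t6}} {{t1,t4},{t1,t4,t5}} {{t2,t4}}
  A125: {{t1},{t1,t3},{t1,t4},{t1,t5},{t1,t6},{t1,t7},{t1,t3,t6},{t1,t4,t5}} {{t2,t7}}
  A134: {{t1,t3},{t1,t3,t6}} {{t3,t4},{t4,t6},{t4,t7},{t3,t4,t6},{t4,t6,t7}}
  A135: {{t1,t3},{t1,t6},{t1,t3,t6}} {{t1,t7}} {{t2,t7}} {{t4,t7},{t4,t6,t7}}
  A145: {{t1,t3},{t1,t3,t6}} {{t1,t4},{t4,t5},{t1,t4,t5}} {{t4,t7},{t4,t6,t7}}
  A234: {{t1,t3},{t1,t3,t6}}
  A235: {{t1,t3},{t1,t6},{t1,t3,t6}} {{t1,t7}} {{t2,t7}}
  A245: {{t1,t3},{t1,t3,t6}} {{t1,t4},{t1,t4,t5}}
  A345: {{t1,t3},{t1,t3,t6}} {{t3,t7},{t3,t6,t7}} {{t4,t7},{t4,t6,t7}}
  A1234: {{t1,t3},{t1,t3,t6}}
  A1235: {{t1,t3},{t1,t6},{t1,t3,t6}} {{t1,t7}} {{t2,t7}}
  A1245: {{t1,t3},{t1,t3,t6}} {{t1,t4},{t1,t4,t5}}
  A1345: {{t1,t3},{t1,t3,t6}} {{t4,t7},{t4,t6,t7}}
  A2345: {{t1,t3},{t1,t3,t6}}
  A12345: {{t1,t3},{t1,t3,t6}}
C dims 6,26,26,9; δ0: rk 5, SNF 1^5; δ1: rk 18, SNF 1^18; δ2: rk 8, SNF 1^8
degree 0: 6−5−0 = 1 → Ȟ^0 ≅ Z
degree 1: 26−18−5 = 3 → Ȟ^1 ≅ Z^3
degree 2: 26−8−18 = 0 → Ȟ^2 ≅ 0

Ȟ^0 ≅ Z,  Ȟ^1 ≅ Z^3,  Ȟ^2 ≅ 0


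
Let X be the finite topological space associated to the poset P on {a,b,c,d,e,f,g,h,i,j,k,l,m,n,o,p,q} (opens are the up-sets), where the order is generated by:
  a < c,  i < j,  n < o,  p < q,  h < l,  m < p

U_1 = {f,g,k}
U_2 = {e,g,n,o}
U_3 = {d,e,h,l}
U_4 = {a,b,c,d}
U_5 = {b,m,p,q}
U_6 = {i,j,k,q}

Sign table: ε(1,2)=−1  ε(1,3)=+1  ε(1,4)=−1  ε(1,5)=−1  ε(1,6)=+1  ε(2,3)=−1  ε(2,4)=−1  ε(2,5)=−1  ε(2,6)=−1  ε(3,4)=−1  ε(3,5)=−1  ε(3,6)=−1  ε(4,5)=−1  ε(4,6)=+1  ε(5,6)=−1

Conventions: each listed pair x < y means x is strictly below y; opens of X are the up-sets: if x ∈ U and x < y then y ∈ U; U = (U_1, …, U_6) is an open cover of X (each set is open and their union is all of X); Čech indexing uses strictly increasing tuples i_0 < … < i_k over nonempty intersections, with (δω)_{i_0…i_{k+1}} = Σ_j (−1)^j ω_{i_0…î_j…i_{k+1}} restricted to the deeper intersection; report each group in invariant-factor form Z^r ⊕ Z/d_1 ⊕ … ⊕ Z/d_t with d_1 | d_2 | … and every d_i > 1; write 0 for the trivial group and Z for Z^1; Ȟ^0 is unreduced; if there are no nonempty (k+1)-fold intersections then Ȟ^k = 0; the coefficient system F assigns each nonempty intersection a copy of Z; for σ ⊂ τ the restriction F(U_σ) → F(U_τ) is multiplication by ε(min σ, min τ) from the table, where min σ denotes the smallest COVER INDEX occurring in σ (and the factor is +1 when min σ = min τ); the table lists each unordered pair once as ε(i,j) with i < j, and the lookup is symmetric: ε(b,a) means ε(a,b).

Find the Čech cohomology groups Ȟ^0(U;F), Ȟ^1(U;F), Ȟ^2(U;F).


Ȟ^0 = 0, Ȟ^1 = Z/2 and Ȟ^2 = 0

nerve simplices:
  U12={g} U16={k} U23={e} U34={d} U45={b} U56={q}
C dims 6,6; δ0: rk 6, SNF 1^5·2
degree 0: 6−6−0 = 0 → Ȟ^0 ≅ 0
degree 1: 6−0−6 = 0 plus torsion [2] → Ȟ^1 ≅ Z/2
degree 2: 0−0−0 = 0 → Ȟ^2 ≅ 0


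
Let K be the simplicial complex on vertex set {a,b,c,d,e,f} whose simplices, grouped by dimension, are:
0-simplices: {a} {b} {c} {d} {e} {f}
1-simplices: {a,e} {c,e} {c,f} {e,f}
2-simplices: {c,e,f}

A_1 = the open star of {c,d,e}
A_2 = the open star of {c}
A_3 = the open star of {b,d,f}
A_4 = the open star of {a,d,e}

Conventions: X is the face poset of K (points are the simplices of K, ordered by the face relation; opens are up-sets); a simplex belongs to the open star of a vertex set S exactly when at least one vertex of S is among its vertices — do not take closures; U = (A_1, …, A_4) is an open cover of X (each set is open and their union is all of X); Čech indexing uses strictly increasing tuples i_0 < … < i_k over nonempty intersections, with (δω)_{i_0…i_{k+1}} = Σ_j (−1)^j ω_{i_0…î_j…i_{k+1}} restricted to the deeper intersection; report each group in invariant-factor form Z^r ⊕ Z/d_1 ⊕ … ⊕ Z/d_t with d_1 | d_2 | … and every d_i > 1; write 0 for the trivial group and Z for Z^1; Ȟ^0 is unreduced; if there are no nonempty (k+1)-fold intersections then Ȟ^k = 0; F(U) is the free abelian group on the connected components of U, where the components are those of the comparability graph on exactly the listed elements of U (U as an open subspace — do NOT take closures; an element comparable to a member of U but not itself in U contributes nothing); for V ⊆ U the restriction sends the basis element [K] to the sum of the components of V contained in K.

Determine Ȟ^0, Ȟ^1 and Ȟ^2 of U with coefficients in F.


Ȟ^0 ≅ Z^3, Ȟ^1 ≅ 0 and Ȟ^2 ≅ 0

nerve simplices:
  A1={{c},{d},{e},{a,e},{c,e},{c,f},{e,f},{c,e,f}} A2={{c},{c,e},{c,f},{c,e,f}} A3={{b},{d},{f},{c,f},{e,f},{c,e,f}} A4={{a},{d},{e},{a,e},{c,e},{e,f},{c,e,f}}
  A12={{c},{c,e},{c,f},{c,e,f}} A13={{d},{c,f},{e,f},{c,e,f}} A14={{d},{e},{a,e},{c,e},{e,f},{c,e,f}} A23={{c,f},{c,e,f}} A24={{c,e},{c,e,f}} A34={{d},{e,f},{c,e,f}}
  A123={{c,f},{c,e,f}} A124={{c,e},{c,e,f}} A134={{d},{e,f},{c,e,f}} A234={{c,e,f}}
  A1234={{c,e,f}}
components per intersection:
  A1: {{c},{e},{a,e},{c,e},{c,f},{e,f},{c,e,f}} {{d}}
  A2: {{c},{c,e},{c,f},{c,e,f}}
  A3: {{b}} {{d}} {{f},{c,f},{e,f},{c,e,f}}
  A4: {{a},{e},{a,e},{c,e},{e,f},{c,e,f}} {{d}}
  A12: {{c},{c,e},{c,f},{c,e,f}}
  A13: {{d}} {{c,f},{e,f},{c,e,f}}
  A14: {{d}} {{e},{a,e},{c,e},{e,f},{c,e,f}}
  A23: {{c,f},{c,e,f}}
  A24: {{c,e},{c,e,f}}
  A34: {{d}} {{e,f},{c,e,f}}
  A123: {{c,f},{c,e,f}}
  A124: {{c,e},{c,e,f}}
  A134: {{d}} {{e,f},{c,e,f}}
  A234: {{c,e,f}}
  A1234: {{c,e,f}}
C dims 8,9,5,1; δ0: rk 5, SNF 1^5; δ1: rk 4, SNF 1^4; δ2: rk 1, SNF 1^1
degree 0: 8−5−0 = 3 → Ȟ^0 ≅ Z^3
degree 1: 9−4−5 = 0 → Ȟ^1 ≅ 0
degree 2: 5−1−4 = 0 → Ȟ^2 ≅ 0


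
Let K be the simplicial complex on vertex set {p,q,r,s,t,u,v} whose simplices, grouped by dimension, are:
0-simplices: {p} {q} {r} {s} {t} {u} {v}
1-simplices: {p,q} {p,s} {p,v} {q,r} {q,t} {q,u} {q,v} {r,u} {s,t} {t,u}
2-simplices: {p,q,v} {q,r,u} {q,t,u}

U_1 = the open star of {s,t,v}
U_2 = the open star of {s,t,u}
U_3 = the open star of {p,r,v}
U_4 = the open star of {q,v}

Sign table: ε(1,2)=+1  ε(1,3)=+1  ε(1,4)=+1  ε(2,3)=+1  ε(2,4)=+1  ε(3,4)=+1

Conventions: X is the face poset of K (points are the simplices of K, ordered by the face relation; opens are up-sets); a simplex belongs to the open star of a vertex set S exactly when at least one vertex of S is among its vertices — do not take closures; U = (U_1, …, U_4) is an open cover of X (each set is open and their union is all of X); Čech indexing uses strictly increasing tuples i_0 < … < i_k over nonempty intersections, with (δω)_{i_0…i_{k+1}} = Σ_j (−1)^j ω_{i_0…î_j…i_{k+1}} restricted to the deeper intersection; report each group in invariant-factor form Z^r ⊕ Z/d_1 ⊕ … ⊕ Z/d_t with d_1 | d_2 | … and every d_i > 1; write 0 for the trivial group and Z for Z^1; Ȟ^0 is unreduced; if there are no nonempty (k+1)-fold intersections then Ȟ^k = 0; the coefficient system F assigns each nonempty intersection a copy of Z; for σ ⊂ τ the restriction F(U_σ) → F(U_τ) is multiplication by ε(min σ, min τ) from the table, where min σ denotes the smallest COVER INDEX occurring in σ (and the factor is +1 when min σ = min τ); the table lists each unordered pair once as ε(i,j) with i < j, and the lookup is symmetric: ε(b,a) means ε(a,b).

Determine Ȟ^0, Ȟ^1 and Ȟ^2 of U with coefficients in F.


Ȟ^0 = Z,  Ȟ^1 = 0,  Ȟ^2 = Z

cover nerve:
  U1={{s},{t},{v},{p,s},{p,v},{q,t},{q,v},{s,t},{t,u},{p,q,v},{q,t,u}} U2={{s},{t},{u},{p,s},{q,t},{q,u},{r,u},{s,t},{t,u},{q,r,u},{q,t,u}} U3={{p},{r},{v},{p,q},{p,s},{p,v},{q,r},{q,v},{r,u},{p,q,v},{q,r,u}} U4={{q},{v},{p,q},{p,v},{q,r},{q,t},{q,u},{q,v},{p,q,v},{q,r,u},{q,t,u}}
  U12={{s},{t},{p,s},{q,t},{s,t},{t,u},{q,t,u}} U13={{v},{p,s},{p,v},{q,v},{p,q,v}} U14={{v},{p,v},{q,t},{q,v},{p,q,v},{q,t,u}} U23={{p,s},{r,u},{q,r,u}} U24={{q,t},{q,u},{q,r,u},{q,t,u}} U34={{v},{p,q},{p,v},{q,r},{q,v},{p,q,v},{q,r,u}}
  U123={{p,s}} U124={{q,t},{q,t,u}} U134={{v},{p,v},{q,v},{p,q,v}} U234={{q,r,u}}
C dims 4,6,4; δ0: rk 3, SNF 1^3; δ1: rk 3, SNF 1^3
Ȟ^0: (4−3)−0=1 ⇒ Z
Ȟ^1: (6−3)−3=0 ⇒ 0
Ȟ^2: (4−0)−3=1 ⇒ Z


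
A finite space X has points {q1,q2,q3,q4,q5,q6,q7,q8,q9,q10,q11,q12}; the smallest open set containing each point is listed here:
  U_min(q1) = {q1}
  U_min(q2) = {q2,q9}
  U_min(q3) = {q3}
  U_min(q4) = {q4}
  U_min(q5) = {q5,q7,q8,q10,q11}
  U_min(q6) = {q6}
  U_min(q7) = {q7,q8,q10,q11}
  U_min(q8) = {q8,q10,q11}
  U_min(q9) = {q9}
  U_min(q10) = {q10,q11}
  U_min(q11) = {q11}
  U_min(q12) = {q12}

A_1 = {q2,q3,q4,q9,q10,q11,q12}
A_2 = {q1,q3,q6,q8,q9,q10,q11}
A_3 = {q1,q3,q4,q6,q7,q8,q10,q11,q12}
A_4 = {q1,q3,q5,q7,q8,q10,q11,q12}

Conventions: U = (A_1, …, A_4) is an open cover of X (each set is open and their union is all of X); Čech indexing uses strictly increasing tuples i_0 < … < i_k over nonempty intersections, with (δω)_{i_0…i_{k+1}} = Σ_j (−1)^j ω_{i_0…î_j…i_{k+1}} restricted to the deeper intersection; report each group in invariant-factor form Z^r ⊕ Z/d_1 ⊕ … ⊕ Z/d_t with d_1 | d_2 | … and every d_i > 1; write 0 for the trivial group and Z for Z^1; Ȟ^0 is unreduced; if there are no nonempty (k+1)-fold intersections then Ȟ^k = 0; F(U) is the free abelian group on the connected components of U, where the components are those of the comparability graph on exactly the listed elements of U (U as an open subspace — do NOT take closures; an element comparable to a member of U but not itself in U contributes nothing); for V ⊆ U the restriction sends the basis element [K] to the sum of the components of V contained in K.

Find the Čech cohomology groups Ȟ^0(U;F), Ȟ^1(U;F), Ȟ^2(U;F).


cover nerve:
  A12={q3,q9,q10,q11} A13={q3,q4,q10,q11,q12} A14={q3,q10,q11,q12} A23={q1,q3,q6,q8,q10,q11} A24={q1,q3,q8,q10,q11} A34={q1,q3,q7,q8,q10,q11,q12}
  A123={q3,q10,q11} A124={q3,q10,q11} A134={q3,q10,q11,q12} A234={q1,q3,q8,q10,q11}
  A1234={q3,q10,q11}
components per intersection:
  A1: {q2,q9} {q3} {q4} {q10,q11} {q12}
  A2: {q1} {q3} {q6} {q8,q10,q11} {q9}
  A3: {q1} {q3} {q4} {q6} {q7,q8,q10,q11} {q12}
  A4: {q1} {q3} {q5,q7,q8,q10,q11} {q12}
  A12: {q3} {q9} {q10,q11}
  A13: {q3} {q4} {q10,q11} {q12}
  A14: {q3} {q10,q11} {q12}
  A23: {q1} {q3} {q6} {q8,q10,q11}
  A24: {q1} {q3} {q8,q10,q11}
  A34: {q1} {q3} {q7,q8,q10,q11} {q12}
  A123: {q3} {q10,q11}
  A124: {q3} {q10,q11}
  A134: {q3} {q10,q11} {q12}
  A234: {q1} {q3} {q8,q10,q11}
  A1234: {q3} {q10,q11}
C dims 20,21,10,2; δ0: rk 13, SNF 1^13; δ1: rk 8, SNF 1^8; δ2: rk 2, SNF 1^2
Ȟ^0: (20−13)−0=7 ⇒ Z^7
Ȟ^1: (21−8)−13=0 ⇒ 0
Ȟ^2: (10−2)−8=0 ⇒ 0

Ȟ^0 = Z^7, Ȟ^1 = 0 and Ȟ^2 = 0
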